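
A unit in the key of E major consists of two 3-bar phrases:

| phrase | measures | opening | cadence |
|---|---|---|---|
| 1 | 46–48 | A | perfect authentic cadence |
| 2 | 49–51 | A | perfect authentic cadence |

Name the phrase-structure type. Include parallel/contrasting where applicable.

Both phrases have the same opening (A) and the same cadence (perfect authentic cadence): the second is a restatement, not a consequent, so this is a repeated phrase rather than a period.

repeated phrase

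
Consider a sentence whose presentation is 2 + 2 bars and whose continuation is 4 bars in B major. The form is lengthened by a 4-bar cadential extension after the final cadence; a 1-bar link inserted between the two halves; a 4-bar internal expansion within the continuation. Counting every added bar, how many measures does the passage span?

17 measures

Basic sentence: 2 + 2 + 4 = 8 bars.
8 (basic form) + 4 (cadential extension) + 1 (link) + 4 (internal expansion) = 17.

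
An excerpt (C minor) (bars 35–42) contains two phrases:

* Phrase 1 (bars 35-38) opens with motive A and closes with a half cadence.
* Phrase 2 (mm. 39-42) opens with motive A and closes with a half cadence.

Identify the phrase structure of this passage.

repeated phrase

Both phrases have the same opening (A) and the same cadence (half cadence): the second is a restatement, not a consequent, so this is a repeated phrase rather than a period.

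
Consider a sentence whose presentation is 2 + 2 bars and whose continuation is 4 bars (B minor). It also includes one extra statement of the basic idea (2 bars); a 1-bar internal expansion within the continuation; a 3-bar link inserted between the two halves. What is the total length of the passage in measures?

Basic sentence: 2 + 2 + 4 = 8 bars.
8 (basic form) + 2 (extra statement) + 1 (internal expansion) + 3 (link) = 14.

14 measures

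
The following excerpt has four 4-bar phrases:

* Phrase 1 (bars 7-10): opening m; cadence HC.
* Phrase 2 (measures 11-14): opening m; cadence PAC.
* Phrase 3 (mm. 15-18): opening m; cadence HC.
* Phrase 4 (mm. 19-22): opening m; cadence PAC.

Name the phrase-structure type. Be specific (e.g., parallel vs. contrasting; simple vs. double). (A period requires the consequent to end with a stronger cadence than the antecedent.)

repeated period

The cadence pattern HC–PAC–HC–PAC is weak–strong twice, and phrases 3–4 restate phrases 1–2: a period heard twice, not a double period (which would end weakly at phrase 2).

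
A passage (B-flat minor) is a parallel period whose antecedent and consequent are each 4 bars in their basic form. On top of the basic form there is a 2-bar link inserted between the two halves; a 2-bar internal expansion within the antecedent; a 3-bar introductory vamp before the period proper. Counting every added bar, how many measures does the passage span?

15 measures

Basic parallel period: 4 + 4 = 8 bars.
8 (basic form) + 2 (link) + 2 (internal expansion) + 3 (introduction) = 15.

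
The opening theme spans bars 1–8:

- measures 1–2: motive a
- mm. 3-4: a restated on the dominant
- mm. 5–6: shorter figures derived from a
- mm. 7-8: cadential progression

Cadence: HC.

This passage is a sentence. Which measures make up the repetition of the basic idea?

The presentation of a sentence is the basic idea (bars 1–2) plus its repetition (measures 3–4); the repetition of the basic idea is therefore bars 3–4.

measures 3–4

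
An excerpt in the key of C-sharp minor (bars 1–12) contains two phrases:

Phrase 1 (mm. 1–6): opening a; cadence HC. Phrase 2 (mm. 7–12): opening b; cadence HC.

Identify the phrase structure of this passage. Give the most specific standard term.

phrase group

The second phrase closes with a half cadence, which is not stronger than the first phrase's half cadence; without a weak→strong cadential pair there is no antecedent–consequent relationship, so this is a phrase group rather than a period.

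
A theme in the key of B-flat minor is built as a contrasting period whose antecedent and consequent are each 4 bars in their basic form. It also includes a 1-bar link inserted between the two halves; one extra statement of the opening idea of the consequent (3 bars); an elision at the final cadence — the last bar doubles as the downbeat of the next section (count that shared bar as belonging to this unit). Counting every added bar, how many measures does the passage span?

Basic contrasting period: 4 + 4 = 8 bars.
8 (basic form) + 1 (link) + 3 (extra statement) = 12.
The elision shares a bar with the next section but does not change this unit's count.

12 measures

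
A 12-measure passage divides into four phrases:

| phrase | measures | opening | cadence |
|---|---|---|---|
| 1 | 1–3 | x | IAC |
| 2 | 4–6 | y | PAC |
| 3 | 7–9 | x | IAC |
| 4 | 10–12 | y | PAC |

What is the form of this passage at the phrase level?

repeated period

The cadence pattern IAC–PAC–IAC–PAC is weak–strong twice, and phrases 3–4 restate phrases 1–2: a period heard twice, not a double period (which would end weakly at phrase 2).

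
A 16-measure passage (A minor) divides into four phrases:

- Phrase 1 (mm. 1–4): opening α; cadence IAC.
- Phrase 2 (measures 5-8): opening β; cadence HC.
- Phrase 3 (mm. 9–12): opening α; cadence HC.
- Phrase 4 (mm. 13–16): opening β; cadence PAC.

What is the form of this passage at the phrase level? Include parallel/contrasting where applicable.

parallel double period

Four phrases in two halves: the first half (bars 1-8) ends with a half cadence, the second (mm. 9–16) with a perfect authentic cadence — a large antecedent–consequent pair, i.e. a double period.
Phrase 3 begins with the same material as phrase 1, making it parallel.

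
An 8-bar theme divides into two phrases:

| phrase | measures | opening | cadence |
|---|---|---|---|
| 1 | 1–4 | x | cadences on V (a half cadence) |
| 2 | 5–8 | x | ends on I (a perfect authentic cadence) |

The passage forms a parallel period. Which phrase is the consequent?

The phrase ending with the weaker cadence (half cadence) is the antecedent; the one ending more conclusively (perfect authentic cadence) is the consequent. The consequent is phrase 2.

phrase 2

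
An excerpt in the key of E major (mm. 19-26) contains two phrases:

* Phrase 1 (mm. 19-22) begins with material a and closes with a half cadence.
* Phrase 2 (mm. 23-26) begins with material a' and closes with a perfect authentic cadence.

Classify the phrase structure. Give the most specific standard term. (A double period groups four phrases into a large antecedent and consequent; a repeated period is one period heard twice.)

parallel period

Phrase 1 ends with a half cadence (weaker) and phrase 2 with a perfect authentic cadence (stronger): antecedent + consequent = a period.
The two phrases open with the same material (a / a'), so the period is parallel.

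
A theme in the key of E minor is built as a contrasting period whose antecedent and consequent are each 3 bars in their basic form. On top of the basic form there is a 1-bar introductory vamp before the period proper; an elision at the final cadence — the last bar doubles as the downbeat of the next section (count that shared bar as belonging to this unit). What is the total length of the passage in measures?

7 measures

Basic contrasting period: 3 + 3 = 6 bars.
6 (basic form) + 1 (introduction) = 7.
The elision shares a bar with the next section but does not change this unit's count.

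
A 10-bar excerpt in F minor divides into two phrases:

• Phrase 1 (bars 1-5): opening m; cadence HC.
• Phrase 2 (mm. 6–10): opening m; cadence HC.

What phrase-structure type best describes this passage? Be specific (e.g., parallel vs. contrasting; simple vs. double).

repeated phrase

Both phrases have the same opening (m) and the same cadence (half cadence): the second is a restatement, not a consequent, so this is a repeated phrase rather than a period.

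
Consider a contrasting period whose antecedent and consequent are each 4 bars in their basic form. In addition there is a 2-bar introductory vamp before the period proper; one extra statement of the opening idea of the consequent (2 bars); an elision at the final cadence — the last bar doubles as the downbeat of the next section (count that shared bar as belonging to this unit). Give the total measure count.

12 measures

Basic contrasting period: 4 + 4 = 8 bars.
8 (basic form) + 2 (introduction) + 2 (extra statement) = 12.
The elision shares a bar with the next section but does not change this unit's count.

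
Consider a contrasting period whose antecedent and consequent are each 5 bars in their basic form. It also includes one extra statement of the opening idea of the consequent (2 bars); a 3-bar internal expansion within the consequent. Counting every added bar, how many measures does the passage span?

15 measures

Basic contrasting period: 5 + 5 = 10 bars.
10 (basic form) + 2 (extra statement) + 3 (internal expansion) = 15.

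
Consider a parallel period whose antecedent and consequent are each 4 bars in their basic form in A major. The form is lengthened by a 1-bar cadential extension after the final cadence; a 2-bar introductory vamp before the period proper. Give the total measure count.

11 measures

Basic parallel period: 4 + 4 = 8 bars.
8 (basic form) + 1 (cadential extension) + 2 (introduction) = 11.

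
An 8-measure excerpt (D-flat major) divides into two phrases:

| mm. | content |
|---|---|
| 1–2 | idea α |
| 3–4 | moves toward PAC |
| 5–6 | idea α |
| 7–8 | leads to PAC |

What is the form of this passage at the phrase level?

repeated phrase

Both phrases have the same opening (α) and the same cadence (perfect authentic cadence): the second is a restatement, not a consequent, so this is a repeated phrase rather than a period.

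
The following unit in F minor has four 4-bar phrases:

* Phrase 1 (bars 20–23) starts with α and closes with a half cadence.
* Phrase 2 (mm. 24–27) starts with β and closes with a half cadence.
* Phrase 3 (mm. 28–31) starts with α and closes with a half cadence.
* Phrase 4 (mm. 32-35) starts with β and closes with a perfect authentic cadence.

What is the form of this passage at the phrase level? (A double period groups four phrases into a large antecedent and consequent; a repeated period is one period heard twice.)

Four phrases in two halves: the first half (mm. 20–27) ends with a half cadence, the second (bars 28–35) with a perfect authentic cadence — a large antecedent–consequent pair, i.e. a double period.
Phrase 3 begins with the same material as phrase 1, making it parallel.

parallel double period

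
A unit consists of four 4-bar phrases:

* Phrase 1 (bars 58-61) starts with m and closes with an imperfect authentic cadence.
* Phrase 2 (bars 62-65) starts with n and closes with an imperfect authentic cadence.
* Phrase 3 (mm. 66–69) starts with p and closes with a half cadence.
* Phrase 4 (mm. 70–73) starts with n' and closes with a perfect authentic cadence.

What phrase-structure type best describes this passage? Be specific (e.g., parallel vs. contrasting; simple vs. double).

Four phrases in two halves: the first half (mm. 58–65) ends with an imperfect authentic cadence, the second (bars 66-73) with a perfect authentic cadence — a large antecedent–consequent pair, i.e. a double period.
Phrase 3 begins with different material from phrase 1, making it contrasting.

contrasting double period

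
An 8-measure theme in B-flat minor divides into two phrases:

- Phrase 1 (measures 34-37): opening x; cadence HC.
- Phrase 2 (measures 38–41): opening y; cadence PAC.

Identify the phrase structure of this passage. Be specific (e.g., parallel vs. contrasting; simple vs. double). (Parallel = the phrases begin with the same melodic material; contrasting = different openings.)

contrasting period

Phrase 1 ends with a half cadence (weaker) and phrase 2 with a perfect authentic cadence (stronger): antecedent + consequent = a period.
The two phrases open with different material (x / y), so the period is contrasting.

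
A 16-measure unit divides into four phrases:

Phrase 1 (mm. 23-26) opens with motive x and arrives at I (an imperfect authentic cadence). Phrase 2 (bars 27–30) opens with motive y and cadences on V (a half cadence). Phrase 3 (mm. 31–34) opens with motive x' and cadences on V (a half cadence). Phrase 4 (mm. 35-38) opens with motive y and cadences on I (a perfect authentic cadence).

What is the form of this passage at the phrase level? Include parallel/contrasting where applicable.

Four phrases in two halves: the first half (measures 23–30) ends with a half cadence, the second (measures 31–38) with a perfect authentic cadence — a large antecedent–consequent pair, i.e. a double period.
Phrase 3 begins with the same material as phrase 1, making it parallel.

parallel double period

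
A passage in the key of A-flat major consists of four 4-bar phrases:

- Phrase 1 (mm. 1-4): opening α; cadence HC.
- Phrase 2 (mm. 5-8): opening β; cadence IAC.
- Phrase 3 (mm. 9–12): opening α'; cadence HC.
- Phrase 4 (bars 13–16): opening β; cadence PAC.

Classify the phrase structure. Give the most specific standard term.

parallel double period

Four phrases in two halves: the first half (mm. 1–8) ends with an imperfect authentic cadence, the second (measures 9–16) with a perfect authentic cadence — a large antecedent–consequent pair, i.e. a double period.
Phrase 3 begins with the same material as phrase 1, making it parallel.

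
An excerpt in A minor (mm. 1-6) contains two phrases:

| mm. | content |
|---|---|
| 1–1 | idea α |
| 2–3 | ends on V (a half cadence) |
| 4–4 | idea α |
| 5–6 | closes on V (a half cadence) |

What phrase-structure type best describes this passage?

repeated phrase

Both phrases have the same opening (α) and the same cadence (half cadence): the second is a restatement, not a consequent, so this is a repeated phrase rather than a period.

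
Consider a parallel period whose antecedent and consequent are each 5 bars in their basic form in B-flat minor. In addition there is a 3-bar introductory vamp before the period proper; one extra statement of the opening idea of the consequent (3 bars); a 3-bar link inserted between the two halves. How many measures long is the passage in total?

Basic parallel period: 5 + 5 = 10 bars.
10 (basic form) + 3 (introduction) + 3 (extra statement) + 3 (link) = 19.

19 measures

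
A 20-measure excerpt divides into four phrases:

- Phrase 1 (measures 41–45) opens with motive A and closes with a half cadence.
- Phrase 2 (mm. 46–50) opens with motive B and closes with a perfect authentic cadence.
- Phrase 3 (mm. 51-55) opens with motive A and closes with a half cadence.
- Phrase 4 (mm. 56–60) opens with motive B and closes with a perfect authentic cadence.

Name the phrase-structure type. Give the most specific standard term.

The cadence pattern HC–PAC–HC–PAC is weak–strong twice, and phrases 3–4 restate phrases 1–2: a period heard twice, not a double period (which would end weakly at phrase 2).

repeated period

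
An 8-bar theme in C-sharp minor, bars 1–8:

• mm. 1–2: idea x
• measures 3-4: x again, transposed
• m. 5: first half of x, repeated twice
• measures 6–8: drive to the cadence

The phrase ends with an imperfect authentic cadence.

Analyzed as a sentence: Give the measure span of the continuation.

measures 5–8

After the presentation (mm. 1–4), the continuation covers the fragmentation through the cadence: measures 5–8.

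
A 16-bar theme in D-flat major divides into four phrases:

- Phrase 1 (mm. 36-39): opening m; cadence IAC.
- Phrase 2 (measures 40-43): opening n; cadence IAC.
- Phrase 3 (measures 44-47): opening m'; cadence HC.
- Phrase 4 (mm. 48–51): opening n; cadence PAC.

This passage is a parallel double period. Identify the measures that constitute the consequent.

measures 44–51

In a double period the four phrases pair into a large antecedent (phrases 1–2, ending imperfect authentic cadence) and a large consequent (phrases 3–4, ending perfect authentic cadence). The consequent spans bars 44-51.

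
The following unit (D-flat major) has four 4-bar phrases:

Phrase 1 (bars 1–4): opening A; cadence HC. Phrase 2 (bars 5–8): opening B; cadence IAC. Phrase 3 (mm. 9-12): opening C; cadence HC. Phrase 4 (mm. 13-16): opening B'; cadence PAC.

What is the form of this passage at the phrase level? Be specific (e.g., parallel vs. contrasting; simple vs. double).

Four phrases in two halves: the first half (mm. 1–8) ends with an imperfect authentic cadence, the second (mm. 9–16) with a perfect authentic cadence — a large antecedent–consequent pair, i.e. a double period.
Phrase 3 begins with different material from phrase 1, making it contrasting.

contrasting double period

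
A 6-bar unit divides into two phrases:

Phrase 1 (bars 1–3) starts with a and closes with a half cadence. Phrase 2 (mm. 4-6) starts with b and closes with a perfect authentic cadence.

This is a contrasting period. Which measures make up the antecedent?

The phrase ending with the weaker cadence (half cadence) is the antecedent; the one ending more conclusively (perfect authentic cadence) is the consequent. The antecedent is measures 1–3.

measures 1–3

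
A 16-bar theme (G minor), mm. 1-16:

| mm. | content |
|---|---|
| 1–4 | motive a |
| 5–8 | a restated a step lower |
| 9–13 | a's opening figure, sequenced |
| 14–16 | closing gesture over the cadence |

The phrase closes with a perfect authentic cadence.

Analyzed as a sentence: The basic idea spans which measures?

The presentation of a sentence is the basic idea (measures 1–4) plus its repetition (mm. 5–8); the basic idea is therefore mm. 1–4.

measures 1–4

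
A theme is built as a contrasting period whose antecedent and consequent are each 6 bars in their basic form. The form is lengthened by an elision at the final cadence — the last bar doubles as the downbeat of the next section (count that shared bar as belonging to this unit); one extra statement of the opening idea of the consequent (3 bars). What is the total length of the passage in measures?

Basic contrasting period: 6 + 6 = 12 bars.
12 (basic form) + 3 (extra statement) = 15.
The elision shares a bar with the next section but does not change this unit's count.

15 measures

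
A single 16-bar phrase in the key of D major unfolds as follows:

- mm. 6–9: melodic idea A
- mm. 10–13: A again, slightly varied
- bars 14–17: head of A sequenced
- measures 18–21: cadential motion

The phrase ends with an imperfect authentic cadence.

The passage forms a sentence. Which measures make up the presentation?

The presentation of a sentence is the basic idea (mm. 6-9) plus its repetition (measures 10–13); the presentation is therefore measures 6–13.

measures 6–13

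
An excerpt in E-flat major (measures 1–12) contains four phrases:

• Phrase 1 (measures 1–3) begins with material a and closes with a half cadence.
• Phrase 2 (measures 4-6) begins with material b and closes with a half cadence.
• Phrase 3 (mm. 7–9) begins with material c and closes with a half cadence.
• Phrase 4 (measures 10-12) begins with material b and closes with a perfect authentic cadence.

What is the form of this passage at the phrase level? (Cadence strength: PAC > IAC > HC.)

Four phrases in two halves: the first half (mm. 1-6) ends with a half cadence, the second (bars 7–12) with a perfect authentic cadence — a large antecedent–consequent pair, i.e. a double period.
Phrase 3 begins with different material from phrase 1, making it contrasting.

contrasting double period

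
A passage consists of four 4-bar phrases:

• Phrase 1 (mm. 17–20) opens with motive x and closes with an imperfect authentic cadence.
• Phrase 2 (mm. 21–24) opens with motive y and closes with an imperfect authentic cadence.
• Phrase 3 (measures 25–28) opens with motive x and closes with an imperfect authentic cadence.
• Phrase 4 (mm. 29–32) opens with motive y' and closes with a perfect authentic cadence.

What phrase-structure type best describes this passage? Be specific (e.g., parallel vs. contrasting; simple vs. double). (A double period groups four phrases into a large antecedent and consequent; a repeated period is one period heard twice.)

parallel double period

Four phrases in two halves: the first half (bars 17–24) ends with an imperfect authentic cadence, the second (mm. 25–32) with a perfect authentic cadence — a large antecedent–consequent pair, i.e. a double period.
Phrase 3 begins with the same material as phrase 1, making it parallel.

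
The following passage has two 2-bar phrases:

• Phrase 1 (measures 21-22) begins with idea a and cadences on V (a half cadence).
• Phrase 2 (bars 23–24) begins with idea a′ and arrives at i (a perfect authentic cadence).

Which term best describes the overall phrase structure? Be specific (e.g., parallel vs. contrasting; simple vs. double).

parallel period

Phrase 1 ends with a half cadence (weaker) and phrase 2 with a perfect authentic cadence (stronger): antecedent + consequent = a period.
The two phrases open with the same material (a / a′), so the period is parallel.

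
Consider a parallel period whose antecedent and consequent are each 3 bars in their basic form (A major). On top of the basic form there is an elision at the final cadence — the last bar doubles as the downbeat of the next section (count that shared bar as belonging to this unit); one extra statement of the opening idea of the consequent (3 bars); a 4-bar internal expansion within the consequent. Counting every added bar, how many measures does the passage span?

Basic parallel period: 3 + 3 = 6 bars.
6 (basic form) + 3 (extra statement) + 4 (internal expansion) = 13.
The elision shares a bar with the next section but does not change this unit's count.

13 measures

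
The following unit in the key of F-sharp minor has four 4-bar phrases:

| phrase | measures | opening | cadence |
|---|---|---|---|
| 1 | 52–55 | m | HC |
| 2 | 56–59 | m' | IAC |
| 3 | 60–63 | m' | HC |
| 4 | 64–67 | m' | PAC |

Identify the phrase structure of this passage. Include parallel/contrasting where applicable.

Four phrases in two halves: the first half (mm. 52–59) ends with an imperfect authentic cadence, the second (bars 60-67) with a perfect authentic cadence — a large antecedent–consequent pair, i.e. a double period.
Phrase 3 begins with the same material as phrase 1, making it parallel.

parallel double period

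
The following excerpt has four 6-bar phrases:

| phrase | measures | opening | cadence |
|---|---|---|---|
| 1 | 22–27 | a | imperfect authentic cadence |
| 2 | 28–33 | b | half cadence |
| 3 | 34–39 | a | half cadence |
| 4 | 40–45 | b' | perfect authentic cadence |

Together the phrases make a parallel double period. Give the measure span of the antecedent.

In a double period the first pair of phrases (ending half cadence) is the large antecedent and the second pair (ending perfect authentic cadence) is the large consequent; the antecedent is measures 22–33.

measures 22–33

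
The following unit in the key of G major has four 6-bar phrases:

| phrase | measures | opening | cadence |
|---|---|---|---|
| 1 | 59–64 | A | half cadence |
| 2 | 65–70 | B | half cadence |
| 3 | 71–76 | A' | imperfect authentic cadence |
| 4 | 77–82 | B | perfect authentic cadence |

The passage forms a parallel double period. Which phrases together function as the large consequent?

In a double period the first pair of phrases (ending half cadence) is the large antecedent and the second pair (ending perfect authentic cadence) is the large consequent; the consequent is phrases 3 and 4.

phrases 3 and 4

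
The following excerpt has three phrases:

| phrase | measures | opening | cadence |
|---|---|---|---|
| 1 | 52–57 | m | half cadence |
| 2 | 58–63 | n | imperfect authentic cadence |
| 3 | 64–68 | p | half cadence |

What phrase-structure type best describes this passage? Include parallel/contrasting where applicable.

The final phrase closes with a half cadence, which is not stronger than the preceding imperfect authentic cadence; the 3 phrases lack an overall antecedent–consequent design and so form a phrase group.

phrase group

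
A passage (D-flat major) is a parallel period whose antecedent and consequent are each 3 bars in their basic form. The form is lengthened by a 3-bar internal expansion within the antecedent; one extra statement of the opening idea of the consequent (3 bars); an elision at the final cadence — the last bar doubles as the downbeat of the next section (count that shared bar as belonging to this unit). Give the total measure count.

12 measures

Basic parallel period: 3 + 3 = 6 bars.
6 (basic form) + 3 (internal expansion) + 3 (extra statement) = 12.
The elision shares a bar with the next section but does not change this unit's count.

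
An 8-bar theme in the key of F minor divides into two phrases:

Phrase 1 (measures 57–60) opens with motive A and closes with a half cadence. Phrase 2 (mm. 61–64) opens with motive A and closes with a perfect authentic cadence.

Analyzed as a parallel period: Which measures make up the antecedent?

The antecedent is the phrase ending with the weaker cadence (half cadence, phrase 1) and the consequent the one ending more conclusively (perfect authentic cadence, phrase 2); the antecedent is bars 57-60.

measures 57–60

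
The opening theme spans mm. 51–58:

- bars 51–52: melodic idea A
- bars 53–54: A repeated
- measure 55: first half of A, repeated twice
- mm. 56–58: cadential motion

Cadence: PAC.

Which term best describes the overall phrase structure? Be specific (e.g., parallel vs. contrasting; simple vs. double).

sentence

Basic idea (mm. 51–52) + its repetition (measures 53–54) form the presentation; fragmentation and cadence (bars 55–58) form the continuation — the 8-bar whole is a sentence.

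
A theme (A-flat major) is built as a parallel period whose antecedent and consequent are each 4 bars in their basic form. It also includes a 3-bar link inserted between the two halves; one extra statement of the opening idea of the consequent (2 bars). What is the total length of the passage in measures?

Basic parallel period: 4 + 4 = 8 bars.
8 (basic form) + 3 (link) + 2 (extra statement) = 13.

13 measures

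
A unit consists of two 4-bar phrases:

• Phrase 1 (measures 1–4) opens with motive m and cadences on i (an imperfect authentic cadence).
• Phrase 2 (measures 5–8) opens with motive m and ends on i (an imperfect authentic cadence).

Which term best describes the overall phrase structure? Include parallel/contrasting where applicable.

repeated phrase

Both phrases have the same opening (m) and the same cadence (imperfect authentic cadence): the second is a restatement, not a consequent, so this is a repeated phrase rather than a period.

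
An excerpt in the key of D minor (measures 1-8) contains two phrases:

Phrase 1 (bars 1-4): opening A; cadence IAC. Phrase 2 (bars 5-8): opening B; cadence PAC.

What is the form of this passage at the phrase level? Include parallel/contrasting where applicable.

contrasting period

Phrase 1 ends with an imperfect authentic cadence (weaker) and phrase 2 with a perfect authentic cadence (stronger): antecedent + consequent = a period.
The two phrases open with different material (A / B), so the period is contrasting.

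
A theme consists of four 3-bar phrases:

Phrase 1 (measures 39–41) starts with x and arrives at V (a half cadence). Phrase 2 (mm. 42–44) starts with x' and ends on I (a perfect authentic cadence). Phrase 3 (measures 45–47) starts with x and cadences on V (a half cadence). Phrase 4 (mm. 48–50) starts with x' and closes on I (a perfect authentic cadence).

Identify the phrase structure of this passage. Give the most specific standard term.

repeated period

The cadence pattern HC–PAC–HC–PAC is weak–strong twice, and phrases 3–4 restate phrases 1–2: a period heard twice, not a double period (which would end weakly at phrase 2).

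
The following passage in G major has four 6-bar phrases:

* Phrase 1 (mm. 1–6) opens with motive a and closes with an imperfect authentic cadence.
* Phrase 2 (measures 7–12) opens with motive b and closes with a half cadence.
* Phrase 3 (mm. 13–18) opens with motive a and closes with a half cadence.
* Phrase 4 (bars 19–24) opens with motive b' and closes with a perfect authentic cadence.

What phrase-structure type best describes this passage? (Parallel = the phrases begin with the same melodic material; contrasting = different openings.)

parallel double period

Four phrases in two halves: the first half (measures 1–12) ends with a half cadence, the second (mm. 13–24) with a perfect authentic cadence — a large antecedent–consequent pair, i.e. a double period.
Phrase 3 begins with the same material as phrase 1, making it parallel.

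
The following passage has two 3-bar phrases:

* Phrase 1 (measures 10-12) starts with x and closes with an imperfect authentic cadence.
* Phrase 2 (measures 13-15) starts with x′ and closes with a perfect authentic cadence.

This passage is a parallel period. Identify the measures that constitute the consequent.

measures 13–15

The antecedent is the phrase ending with the weaker cadence (imperfect authentic cadence, phrase 1) and the consequent the one ending more conclusively (perfect authentic cadence, phrase 2); the consequent is mm. 13-15.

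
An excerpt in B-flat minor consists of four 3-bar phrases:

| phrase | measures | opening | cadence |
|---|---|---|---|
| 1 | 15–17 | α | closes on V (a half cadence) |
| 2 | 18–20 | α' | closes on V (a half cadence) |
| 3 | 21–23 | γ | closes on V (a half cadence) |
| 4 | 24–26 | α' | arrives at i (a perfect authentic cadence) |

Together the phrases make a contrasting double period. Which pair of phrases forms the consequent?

phrases 3 and 4

In a double period the first pair of phrases (ending half cadence) is the large antecedent and the second pair (ending perfect authentic cadence) is the large consequent; the consequent is phrases 3 and 4.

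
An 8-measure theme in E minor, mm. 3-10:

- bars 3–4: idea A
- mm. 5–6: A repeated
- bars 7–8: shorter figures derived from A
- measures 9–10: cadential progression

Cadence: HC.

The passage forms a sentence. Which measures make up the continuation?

After the presentation (mm. 3–6), the continuation covers the fragmentation through the cadence: mm. 7–10.

measures 7–10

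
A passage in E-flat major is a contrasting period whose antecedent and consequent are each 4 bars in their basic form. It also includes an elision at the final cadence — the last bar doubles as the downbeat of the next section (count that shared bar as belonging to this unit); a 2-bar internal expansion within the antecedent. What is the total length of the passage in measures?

10 measures

Basic contrasting period: 4 + 4 = 8 bars.
8 (basic form) + 2 (internal expansion) = 10.
The elision shares a bar with the next section but does not change this unit's count.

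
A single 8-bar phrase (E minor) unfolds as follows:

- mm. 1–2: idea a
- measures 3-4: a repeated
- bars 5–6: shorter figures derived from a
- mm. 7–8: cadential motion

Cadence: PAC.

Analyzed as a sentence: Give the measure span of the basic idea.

measures 1–2

The presentation of a sentence is the basic idea (mm. 1-2) plus its repetition (measures 3–4); the basic idea is therefore mm. 1–2.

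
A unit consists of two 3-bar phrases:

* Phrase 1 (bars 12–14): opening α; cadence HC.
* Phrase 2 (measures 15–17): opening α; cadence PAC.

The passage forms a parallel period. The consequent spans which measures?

measures 15–17

The antecedent is the phrase ending with the weaker cadence (half cadence, phrase 1) and the consequent the one ending more conclusively (perfect authentic cadence, phrase 2); the consequent is mm. 15–17.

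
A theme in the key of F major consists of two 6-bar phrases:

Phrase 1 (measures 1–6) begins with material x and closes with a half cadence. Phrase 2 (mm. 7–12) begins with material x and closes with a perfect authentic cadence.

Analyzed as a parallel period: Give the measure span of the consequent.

measures 7–12

The antecedent is the phrase ending with the weaker cadence (half cadence, phrase 1) and the consequent the one ending more conclusively (perfect authentic cadence, phrase 2); the consequent is measures 7-12.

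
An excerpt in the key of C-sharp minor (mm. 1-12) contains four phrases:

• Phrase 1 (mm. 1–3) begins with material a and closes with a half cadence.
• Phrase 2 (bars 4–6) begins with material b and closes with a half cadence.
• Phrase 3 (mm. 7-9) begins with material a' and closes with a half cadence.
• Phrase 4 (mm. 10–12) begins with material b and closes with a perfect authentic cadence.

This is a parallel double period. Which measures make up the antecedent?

In a double period the first pair of phrases (ending half cadence) is the large antecedent and the second pair (ending perfect authentic cadence) is the large consequent; the antecedent is measures 1–6.

measures 1–6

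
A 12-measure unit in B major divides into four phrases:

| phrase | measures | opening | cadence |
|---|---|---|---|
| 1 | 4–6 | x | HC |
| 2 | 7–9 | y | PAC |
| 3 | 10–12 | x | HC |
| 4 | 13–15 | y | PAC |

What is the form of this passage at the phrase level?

repeated period

The cadence pattern HC–PAC–HC–PAC is weak–strong twice, and phrases 3–4 restate phrases 1–2: a period heard twice, not a double period (which would end weakly at phrase 2).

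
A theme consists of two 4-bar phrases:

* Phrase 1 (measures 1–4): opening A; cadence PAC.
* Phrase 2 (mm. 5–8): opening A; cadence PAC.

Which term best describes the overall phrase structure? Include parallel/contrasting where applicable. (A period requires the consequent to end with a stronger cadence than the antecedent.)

repeated phrase

Both phrases have the same opening (A) and the same cadence (perfect authentic cadence): the second is a restatement, not a consequent, so this is a repeated phrase rather than a period.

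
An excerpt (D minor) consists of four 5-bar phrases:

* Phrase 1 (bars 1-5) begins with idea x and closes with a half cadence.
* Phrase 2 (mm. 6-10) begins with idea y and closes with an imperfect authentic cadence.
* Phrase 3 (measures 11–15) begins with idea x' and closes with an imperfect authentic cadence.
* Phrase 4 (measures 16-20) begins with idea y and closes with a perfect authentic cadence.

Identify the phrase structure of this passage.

Four phrases in two halves: the first half (measures 1–10) ends with an imperfect authentic cadence, the second (measures 11–20) with a perfect authentic cadence — a large antecedent–consequent pair, i.e. a double period.
Phrase 3 begins with the same material as phrase 1, making it parallel.

parallel double period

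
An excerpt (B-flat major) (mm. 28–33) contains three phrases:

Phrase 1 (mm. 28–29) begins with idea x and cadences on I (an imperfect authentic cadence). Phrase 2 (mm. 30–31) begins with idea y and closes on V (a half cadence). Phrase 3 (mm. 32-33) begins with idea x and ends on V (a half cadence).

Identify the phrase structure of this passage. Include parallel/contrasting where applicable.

The final phrase closes with a half cadence, which is not stronger than the preceding half cadence; the 3 phrases lack an overall antecedent–consequent design and so form a phrase group.

phrase group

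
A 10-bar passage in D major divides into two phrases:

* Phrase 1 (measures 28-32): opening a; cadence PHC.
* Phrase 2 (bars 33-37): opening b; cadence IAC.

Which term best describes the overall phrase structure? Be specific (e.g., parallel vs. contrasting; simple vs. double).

Phrase 1 ends with a Phrygian half cadence (weaker) and phrase 2 with an imperfect authentic cadence (stronger): antecedent + consequent = a period.
The two phrases open with different material (a / b), so the period is contrasting.

contrasting period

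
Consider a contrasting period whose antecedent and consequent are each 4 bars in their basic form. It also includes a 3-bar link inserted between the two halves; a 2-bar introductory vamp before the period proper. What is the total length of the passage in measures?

Basic contrasting period: 4 + 4 = 8 bars.
8 (basic form) + 3 (link) + 2 (introduction) = 13.

13 measures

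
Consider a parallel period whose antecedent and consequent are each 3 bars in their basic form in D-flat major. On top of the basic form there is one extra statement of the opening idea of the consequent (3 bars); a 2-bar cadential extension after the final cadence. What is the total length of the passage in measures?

11 measures

Basic parallel period: 3 + 3 = 6 bars.
6 (basic form) + 3 (extra statement) + 2 (cadential extension) = 11.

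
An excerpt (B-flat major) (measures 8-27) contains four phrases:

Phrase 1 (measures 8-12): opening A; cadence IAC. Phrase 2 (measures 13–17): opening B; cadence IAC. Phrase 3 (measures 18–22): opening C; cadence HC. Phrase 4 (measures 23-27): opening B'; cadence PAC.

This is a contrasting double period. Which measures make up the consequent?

measures 18–27

In a double period the first pair of phrases (ending imperfect authentic cadence) is the large antecedent and the second pair (ending perfect authentic cadence) is the large consequent; the consequent is measures 18–27.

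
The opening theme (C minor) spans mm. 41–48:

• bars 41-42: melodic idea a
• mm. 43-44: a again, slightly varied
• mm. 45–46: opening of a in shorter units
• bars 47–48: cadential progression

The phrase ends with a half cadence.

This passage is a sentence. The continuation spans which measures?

measures 45–48

After the presentation (bars 41–44), the continuation covers the fragmentation through the cadence: bars 45-48.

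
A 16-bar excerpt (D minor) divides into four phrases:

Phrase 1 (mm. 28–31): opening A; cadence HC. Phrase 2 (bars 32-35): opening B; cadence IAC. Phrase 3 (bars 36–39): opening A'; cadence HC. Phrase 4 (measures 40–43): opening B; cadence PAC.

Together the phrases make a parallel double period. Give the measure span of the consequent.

In a double period the first pair of phrases (ending imperfect authentic cadence) is the large antecedent and the second pair (ending perfect authentic cadence) is the large consequent; the consequent is measures 36–43.

measures 36–43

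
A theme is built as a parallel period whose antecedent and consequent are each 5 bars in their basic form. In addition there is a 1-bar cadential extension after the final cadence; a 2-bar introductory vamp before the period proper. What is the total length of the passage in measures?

13 measures

Basic parallel period: 5 + 5 = 10 bars.
10 (basic form) + 1 (cadential extension) + 2 (introduction) = 13.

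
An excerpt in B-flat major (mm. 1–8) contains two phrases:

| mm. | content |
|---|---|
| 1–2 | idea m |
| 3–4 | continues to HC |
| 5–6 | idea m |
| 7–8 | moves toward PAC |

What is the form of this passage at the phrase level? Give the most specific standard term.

parallel period

Phrase 1 ends with a half cadence (weaker) and phrase 2 with a perfect authentic cadence (stronger): antecedent + consequent = a period.
The two phrases open with the same material (m / m), so the period is parallel.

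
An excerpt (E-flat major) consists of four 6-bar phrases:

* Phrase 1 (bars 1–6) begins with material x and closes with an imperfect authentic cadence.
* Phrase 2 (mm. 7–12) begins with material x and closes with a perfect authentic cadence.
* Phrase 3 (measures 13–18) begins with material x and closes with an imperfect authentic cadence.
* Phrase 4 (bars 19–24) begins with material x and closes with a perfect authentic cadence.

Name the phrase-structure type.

repeated period

The cadence pattern IAC–PAC–IAC–PAC is weak–strong twice, and phrases 3–4 restate phrases 1–2: a period heard twice, not a double period (which would end weakly at phrase 2).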